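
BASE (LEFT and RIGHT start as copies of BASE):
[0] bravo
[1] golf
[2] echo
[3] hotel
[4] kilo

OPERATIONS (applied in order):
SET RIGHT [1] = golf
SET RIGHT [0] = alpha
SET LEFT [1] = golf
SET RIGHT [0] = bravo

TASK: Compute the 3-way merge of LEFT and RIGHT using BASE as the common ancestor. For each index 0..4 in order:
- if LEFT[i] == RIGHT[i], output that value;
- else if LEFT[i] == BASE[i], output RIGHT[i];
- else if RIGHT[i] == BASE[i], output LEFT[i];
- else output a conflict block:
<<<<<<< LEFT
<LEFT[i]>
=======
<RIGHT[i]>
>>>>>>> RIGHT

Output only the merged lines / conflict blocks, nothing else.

Final LEFT:  [bravo, golf, echo, hotel, kilo]
Final RIGHT: [bravo, golf, echo, hotel, kilo]
i=0: L=bravo R=bravo -> agree -> bravo
i=1: L=golf R=golf -> agree -> golf
i=2: L=echo R=echo -> agree -> echo
i=3: L=hotel R=hotel -> agree -> hotel
i=4: L=kilo R=kilo -> agree -> kilo

Answer: bravo
golf
echo
hotel
kilo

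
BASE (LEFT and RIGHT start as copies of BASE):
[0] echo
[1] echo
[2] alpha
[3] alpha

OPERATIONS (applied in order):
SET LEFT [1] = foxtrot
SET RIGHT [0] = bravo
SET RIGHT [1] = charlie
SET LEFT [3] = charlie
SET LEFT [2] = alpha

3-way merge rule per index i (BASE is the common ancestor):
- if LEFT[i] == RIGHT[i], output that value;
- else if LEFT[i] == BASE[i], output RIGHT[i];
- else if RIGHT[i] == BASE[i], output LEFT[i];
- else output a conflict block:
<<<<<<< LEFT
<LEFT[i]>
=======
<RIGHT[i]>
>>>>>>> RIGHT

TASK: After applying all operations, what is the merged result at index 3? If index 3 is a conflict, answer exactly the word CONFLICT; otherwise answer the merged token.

Answer: charlie

Derivation:
Final LEFT:  [echo, foxtrot, alpha, charlie]
Final RIGHT: [bravo, charlie, alpha, alpha]
i=0: L=echo=BASE, R=bravo -> take RIGHT -> bravo
i=1: BASE=echo L=foxtrot R=charlie all differ -> CONFLICT
i=2: L=alpha R=alpha -> agree -> alpha
i=3: L=charlie, R=alpha=BASE -> take LEFT -> charlie
Index 3 -> charlie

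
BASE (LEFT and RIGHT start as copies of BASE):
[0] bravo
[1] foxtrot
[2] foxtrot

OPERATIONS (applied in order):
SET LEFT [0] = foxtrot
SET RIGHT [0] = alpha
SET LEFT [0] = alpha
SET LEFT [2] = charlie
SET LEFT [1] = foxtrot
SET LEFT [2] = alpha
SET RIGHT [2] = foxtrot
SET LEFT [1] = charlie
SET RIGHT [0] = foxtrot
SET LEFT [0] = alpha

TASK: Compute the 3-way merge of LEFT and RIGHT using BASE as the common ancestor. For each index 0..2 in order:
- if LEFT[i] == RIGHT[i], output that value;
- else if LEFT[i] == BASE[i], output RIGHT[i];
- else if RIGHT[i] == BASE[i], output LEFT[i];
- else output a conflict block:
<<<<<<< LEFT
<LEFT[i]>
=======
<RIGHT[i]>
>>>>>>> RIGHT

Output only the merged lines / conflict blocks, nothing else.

Answer: <<<<<<< LEFT
alpha
=======
foxtrot
>>>>>>> RIGHT
charlie
alpha

Derivation:
Final LEFT:  [alpha, charlie, alpha]
Final RIGHT: [foxtrot, foxtrot, foxtrot]
i=0: BASE=bravo L=alpha R=foxtrot all differ -> CONFLICT
i=1: L=charlie, R=foxtrot=BASE -> take LEFT -> charlie
i=2: L=alpha, R=foxtrot=BASE -> take LEFT -> alpha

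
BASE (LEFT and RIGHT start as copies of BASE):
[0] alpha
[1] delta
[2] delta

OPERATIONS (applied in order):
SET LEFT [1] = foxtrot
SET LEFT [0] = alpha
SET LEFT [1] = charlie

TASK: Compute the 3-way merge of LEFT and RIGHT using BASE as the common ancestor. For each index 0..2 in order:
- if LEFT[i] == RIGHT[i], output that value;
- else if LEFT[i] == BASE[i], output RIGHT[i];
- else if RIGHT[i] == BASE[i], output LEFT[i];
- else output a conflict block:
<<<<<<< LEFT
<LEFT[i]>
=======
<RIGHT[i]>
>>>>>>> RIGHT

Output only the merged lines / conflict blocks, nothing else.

Answer: alpha
charlie
delta

Derivation:
Final LEFT:  [alpha, charlie, delta]
Final RIGHT: [alpha, delta, delta]
i=0: L=alpha R=alpha -> agree -> alpha
i=1: L=charlie, R=delta=BASE -> take LEFT -> charlie
i=2: L=delta R=delta -> agree -> delta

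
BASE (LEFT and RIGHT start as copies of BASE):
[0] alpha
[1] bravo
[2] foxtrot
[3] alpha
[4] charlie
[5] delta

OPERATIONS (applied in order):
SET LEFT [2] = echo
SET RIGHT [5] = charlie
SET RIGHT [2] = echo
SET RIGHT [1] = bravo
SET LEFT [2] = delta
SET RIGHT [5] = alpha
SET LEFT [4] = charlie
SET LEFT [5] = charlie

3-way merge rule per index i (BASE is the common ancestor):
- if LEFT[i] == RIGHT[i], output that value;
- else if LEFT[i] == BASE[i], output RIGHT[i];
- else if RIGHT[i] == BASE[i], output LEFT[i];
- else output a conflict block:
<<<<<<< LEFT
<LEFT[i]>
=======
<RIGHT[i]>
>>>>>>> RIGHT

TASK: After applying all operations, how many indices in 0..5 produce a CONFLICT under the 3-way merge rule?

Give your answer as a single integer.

Answer: 2

Derivation:
Final LEFT:  [alpha, bravo, delta, alpha, charlie, charlie]
Final RIGHT: [alpha, bravo, echo, alpha, charlie, alpha]
i=0: L=alpha R=alpha -> agree -> alpha
i=1: L=bravo R=bravo -> agree -> bravo
i=2: BASE=foxtrot L=delta R=echo all differ -> CONFLICT
i=3: L=alpha R=alpha -> agree -> alpha
i=4: L=charlie R=charlie -> agree -> charlie
i=5: BASE=delta L=charlie R=alpha all differ -> CONFLICT
Conflict count: 2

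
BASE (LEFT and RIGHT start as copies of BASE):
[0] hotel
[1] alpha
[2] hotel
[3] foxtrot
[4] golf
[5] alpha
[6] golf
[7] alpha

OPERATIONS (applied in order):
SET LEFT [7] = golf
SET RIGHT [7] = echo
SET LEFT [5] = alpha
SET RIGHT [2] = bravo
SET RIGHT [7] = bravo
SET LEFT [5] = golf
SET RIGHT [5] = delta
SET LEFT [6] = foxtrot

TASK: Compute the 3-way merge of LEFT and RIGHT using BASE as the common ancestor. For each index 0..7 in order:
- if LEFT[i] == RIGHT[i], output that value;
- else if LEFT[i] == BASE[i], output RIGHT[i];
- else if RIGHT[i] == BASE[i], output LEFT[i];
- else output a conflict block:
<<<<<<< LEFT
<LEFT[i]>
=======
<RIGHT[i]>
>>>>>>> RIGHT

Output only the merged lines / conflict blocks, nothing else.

Answer: hotel
alpha
bravo
foxtrot
golf
<<<<<<< LEFT
golf
=======
delta
>>>>>>> RIGHT
foxtrot
<<<<<<< LEFT
golf
=======
bravo
>>>>>>> RIGHT

Derivation:
Final LEFT:  [hotel, alpha, hotel, foxtrot, golf, golf, foxtrot, golf]
Final RIGHT: [hotel, alpha, bravo, foxtrot, golf, delta, golf, bravo]
i=0: L=hotel R=hotel -> agree -> hotel
i=1: L=alpha R=alpha -> agree -> alpha
i=2: L=hotel=BASE, R=bravo -> take RIGHT -> bravo
i=3: L=foxtrot R=foxtrot -> agree -> foxtrot
i=4: L=golf R=golf -> agree -> golf
i=5: BASE=alpha L=golf R=delta all differ -> CONFLICT
i=6: L=foxtrot, R=golf=BASE -> take LEFT -> foxtrot
i=7: BASE=alpha L=golf R=bravo all differ -> CONFLICT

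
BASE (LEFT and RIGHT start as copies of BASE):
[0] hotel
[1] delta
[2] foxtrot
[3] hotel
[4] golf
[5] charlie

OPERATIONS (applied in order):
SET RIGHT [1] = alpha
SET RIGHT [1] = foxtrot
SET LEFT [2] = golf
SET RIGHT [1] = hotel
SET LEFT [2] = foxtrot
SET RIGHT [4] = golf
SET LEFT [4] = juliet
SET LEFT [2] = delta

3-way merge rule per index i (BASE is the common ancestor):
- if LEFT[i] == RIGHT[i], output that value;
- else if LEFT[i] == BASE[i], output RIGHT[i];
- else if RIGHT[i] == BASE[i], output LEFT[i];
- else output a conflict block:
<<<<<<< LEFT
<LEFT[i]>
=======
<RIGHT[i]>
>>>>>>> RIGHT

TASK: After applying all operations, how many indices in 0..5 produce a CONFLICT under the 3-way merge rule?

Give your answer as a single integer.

Final LEFT:  [hotel, delta, delta, hotel, juliet, charlie]
Final RIGHT: [hotel, hotel, foxtrot, hotel, golf, charlie]
i=0: L=hotel R=hotel -> agree -> hotel
i=1: L=delta=BASE, R=hotel -> take RIGHT -> hotel
i=2: L=delta, R=foxtrot=BASE -> take LEFT -> delta
i=3: L=hotel R=hotel -> agree -> hotel
i=4: L=juliet, R=golf=BASE -> take LEFT -> juliet
i=5: L=charlie R=charlie -> agree -> charlie
Conflict count: 0

Answer: 0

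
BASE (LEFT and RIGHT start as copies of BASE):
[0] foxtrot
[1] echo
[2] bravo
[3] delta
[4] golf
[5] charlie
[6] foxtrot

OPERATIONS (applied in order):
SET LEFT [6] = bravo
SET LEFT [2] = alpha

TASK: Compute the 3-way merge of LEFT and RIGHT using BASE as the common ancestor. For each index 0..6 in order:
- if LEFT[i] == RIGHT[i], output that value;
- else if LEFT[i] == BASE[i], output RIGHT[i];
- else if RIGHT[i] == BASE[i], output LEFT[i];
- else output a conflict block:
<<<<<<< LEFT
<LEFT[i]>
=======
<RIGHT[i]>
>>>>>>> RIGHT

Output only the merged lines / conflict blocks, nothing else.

Final LEFT:  [foxtrot, echo, alpha, delta, golf, charlie, bravo]
Final RIGHT: [foxtrot, echo, bravo, delta, golf, charlie, foxtrot]
i=0: L=foxtrot R=foxtrot -> agree -> foxtrot
i=1: L=echo R=echo -> agree -> echo
i=2: L=alpha, R=bravo=BASE -> take LEFT -> alpha
i=3: L=delta R=delta -> agree -> delta
i=4: L=golf R=golf -> agree -> golf
i=5: L=charlie R=charlie -> agree -> charlie
i=6: L=bravo, R=foxtrot=BASE -> take LEFT -> bravo

Answer: foxtrot
echo
alpha
delta
golf
charlie
bravo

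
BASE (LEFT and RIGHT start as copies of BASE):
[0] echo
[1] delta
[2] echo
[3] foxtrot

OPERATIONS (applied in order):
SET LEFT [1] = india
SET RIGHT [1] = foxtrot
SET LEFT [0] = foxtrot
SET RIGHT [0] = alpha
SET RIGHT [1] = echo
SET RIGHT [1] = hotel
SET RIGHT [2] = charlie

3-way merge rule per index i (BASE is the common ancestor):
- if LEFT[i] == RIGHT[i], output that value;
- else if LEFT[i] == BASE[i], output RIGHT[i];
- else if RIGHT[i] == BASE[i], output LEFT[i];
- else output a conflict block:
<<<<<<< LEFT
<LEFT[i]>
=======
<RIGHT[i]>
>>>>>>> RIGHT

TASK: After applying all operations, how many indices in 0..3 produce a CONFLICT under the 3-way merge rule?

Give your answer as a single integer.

Answer: 2

Derivation:
Final LEFT:  [foxtrot, india, echo, foxtrot]
Final RIGHT: [alpha, hotel, charlie, foxtrot]
i=0: BASE=echo L=foxtrot R=alpha all differ -> CONFLICT
i=1: BASE=delta L=india R=hotel all differ -> CONFLICT
i=2: L=echo=BASE, R=charlie -> take RIGHT -> charlie
i=3: L=foxtrot R=foxtrot -> agree -> foxtrot
Conflict count: 2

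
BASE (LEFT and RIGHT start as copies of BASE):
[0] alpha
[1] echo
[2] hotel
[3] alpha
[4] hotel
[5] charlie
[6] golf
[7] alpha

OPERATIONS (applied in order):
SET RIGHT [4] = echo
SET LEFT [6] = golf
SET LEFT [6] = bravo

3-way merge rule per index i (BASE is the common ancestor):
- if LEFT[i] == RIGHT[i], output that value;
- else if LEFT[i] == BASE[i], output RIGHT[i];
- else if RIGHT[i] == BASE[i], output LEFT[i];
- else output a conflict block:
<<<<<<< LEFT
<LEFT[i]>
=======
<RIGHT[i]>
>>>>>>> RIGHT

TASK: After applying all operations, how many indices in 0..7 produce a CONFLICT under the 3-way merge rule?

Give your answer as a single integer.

Final LEFT:  [alpha, echo, hotel, alpha, hotel, charlie, bravo, alpha]
Final RIGHT: [alpha, echo, hotel, alpha, echo, charlie, golf, alpha]
i=0: L=alpha R=alpha -> agree -> alpha
i=1: L=echo R=echo -> agree -> echo
i=2: L=hotel R=hotel -> agree -> hotel
i=3: L=alpha R=alpha -> agree -> alpha
i=4: L=hotel=BASE, R=echo -> take RIGHT -> echo
i=5: L=charlie R=charlie -> agree -> charlie
i=6: L=bravo, R=golf=BASE -> take LEFT -> bravo
i=7: L=alpha R=alpha -> agree -> alpha
Conflict count: 0

Answer: 0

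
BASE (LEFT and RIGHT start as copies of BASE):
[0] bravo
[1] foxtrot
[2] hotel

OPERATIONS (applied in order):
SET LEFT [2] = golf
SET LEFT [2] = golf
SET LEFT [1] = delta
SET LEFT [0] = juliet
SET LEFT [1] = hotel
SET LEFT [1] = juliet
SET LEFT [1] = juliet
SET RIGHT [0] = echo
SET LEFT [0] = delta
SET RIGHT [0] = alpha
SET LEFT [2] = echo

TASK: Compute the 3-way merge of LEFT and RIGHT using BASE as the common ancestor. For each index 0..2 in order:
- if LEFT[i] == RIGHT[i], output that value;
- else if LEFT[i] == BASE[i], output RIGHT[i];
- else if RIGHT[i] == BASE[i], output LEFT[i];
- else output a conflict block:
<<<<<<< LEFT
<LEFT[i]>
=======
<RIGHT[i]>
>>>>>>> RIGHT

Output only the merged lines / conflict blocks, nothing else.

Final LEFT:  [delta, juliet, echo]
Final RIGHT: [alpha, foxtrot, hotel]
i=0: BASE=bravo L=delta R=alpha all differ -> CONFLICT
i=1: L=juliet, R=foxtrot=BASE -> take LEFT -> juliet
i=2: L=echo, R=hotel=BASE -> take LEFT -> echo

Answer: <<<<<<< LEFT
delta
=======
alpha
>>>>>>> RIGHT
juliet
echo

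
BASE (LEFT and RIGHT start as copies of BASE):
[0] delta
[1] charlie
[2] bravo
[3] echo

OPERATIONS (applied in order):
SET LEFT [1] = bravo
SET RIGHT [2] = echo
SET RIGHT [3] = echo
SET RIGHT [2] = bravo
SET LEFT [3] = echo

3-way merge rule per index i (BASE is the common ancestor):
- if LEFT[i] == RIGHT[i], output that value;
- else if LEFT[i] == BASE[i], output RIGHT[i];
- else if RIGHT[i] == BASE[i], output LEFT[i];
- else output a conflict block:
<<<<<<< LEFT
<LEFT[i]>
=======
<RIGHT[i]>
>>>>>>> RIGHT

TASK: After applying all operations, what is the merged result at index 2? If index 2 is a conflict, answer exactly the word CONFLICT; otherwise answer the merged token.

Final LEFT:  [delta, bravo, bravo, echo]
Final RIGHT: [delta, charlie, bravo, echo]
i=0: L=delta R=delta -> agree -> delta
i=1: L=bravo, R=charlie=BASE -> take LEFT -> bravo
i=2: L=bravo R=bravo -> agree -> bravo
i=3: L=echo R=echo -> agree -> echo
Index 2 -> bravo

Answer: bravo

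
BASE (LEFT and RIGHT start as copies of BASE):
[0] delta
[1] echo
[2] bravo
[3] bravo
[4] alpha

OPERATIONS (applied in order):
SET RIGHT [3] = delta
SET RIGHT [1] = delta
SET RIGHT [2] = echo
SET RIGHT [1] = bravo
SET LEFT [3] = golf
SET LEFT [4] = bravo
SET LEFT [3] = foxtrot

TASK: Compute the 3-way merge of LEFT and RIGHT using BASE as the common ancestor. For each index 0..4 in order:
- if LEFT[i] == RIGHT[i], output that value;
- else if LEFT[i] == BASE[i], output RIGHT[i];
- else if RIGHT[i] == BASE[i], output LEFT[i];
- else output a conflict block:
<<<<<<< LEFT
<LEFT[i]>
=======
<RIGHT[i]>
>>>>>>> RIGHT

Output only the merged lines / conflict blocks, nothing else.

Final LEFT:  [delta, echo, bravo, foxtrot, bravo]
Final RIGHT: [delta, bravo, echo, delta, alpha]
i=0: L=delta R=delta -> agree -> delta
i=1: L=echo=BASE, R=bravo -> take RIGHT -> bravo
i=2: L=bravo=BASE, R=echo -> take RIGHT -> echo
i=3: BASE=bravo L=foxtrot R=delta all differ -> CONFLICT
i=4: L=bravo, R=alpha=BASE -> take LEFT -> bravo

Answer: delta
bravo
echo
<<<<<<< LEFT
foxtrot
=======
delta
>>>>>>> RIGHT
bravo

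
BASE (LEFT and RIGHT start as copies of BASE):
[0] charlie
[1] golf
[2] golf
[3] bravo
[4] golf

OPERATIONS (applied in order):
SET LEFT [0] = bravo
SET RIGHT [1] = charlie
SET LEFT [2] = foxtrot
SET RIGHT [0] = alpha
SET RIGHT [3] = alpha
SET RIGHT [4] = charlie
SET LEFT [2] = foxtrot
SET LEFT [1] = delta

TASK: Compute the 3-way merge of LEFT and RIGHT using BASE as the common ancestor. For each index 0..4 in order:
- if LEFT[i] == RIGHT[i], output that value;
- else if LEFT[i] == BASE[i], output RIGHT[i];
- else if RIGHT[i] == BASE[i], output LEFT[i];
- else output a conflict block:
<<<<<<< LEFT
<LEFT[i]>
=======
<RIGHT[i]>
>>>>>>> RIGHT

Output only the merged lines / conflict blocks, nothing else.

Answer: <<<<<<< LEFT
bravo
=======
alpha
>>>>>>> RIGHT
<<<<<<< LEFT
delta
=======
charlie
>>>>>>> RIGHT
foxtrot
alpha
charlie

Derivation:
Final LEFT:  [bravo, delta, foxtrot, bravo, golf]
Final RIGHT: [alpha, charlie, golf, alpha, charlie]
i=0: BASE=charlie L=bravo R=alpha all differ -> CONFLICT
i=1: BASE=golf L=delta R=charlie all differ -> CONFLICT
i=2: L=foxtrot, R=golf=BASE -> take LEFT -> foxtrot
i=3: L=bravo=BASE, R=alpha -> take RIGHT -> alpha
i=4: L=golf=BASE, R=charlie -> take RIGHT -> charlie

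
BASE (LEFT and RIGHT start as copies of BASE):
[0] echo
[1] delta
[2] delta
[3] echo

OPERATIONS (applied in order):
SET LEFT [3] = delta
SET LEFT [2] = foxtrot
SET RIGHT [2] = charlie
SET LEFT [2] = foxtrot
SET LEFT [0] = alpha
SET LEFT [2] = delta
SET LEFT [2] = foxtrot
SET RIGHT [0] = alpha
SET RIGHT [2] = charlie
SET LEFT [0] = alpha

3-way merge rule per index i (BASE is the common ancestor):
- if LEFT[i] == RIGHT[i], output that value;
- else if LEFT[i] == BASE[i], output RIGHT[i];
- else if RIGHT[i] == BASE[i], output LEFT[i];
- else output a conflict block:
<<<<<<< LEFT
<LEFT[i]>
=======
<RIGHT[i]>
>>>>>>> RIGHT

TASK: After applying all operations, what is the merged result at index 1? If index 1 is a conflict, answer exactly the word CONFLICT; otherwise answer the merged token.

Answer: delta

Derivation:
Final LEFT:  [alpha, delta, foxtrot, delta]
Final RIGHT: [alpha, delta, charlie, echo]
i=0: L=alpha R=alpha -> agree -> alpha
i=1: L=delta R=delta -> agree -> delta
i=2: BASE=delta L=foxtrot R=charlie all differ -> CONFLICT
i=3: L=delta, R=echo=BASE -> take LEFT -> delta
Index 1 -> delta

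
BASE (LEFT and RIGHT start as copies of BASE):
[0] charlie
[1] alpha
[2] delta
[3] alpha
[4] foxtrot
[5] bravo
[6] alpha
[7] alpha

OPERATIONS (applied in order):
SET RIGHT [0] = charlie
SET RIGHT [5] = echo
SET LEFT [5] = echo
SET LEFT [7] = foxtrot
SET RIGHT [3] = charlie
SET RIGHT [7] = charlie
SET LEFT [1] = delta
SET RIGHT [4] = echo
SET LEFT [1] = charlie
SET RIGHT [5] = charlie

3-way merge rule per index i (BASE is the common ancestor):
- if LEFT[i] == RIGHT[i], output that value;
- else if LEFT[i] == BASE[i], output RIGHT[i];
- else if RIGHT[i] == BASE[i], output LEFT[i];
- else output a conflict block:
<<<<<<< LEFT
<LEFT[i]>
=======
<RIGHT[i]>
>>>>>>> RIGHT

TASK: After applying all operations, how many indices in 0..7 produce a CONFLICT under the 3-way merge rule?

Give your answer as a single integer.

Answer: 2

Derivation:
Final LEFT:  [charlie, charlie, delta, alpha, foxtrot, echo, alpha, foxtrot]
Final RIGHT: [charlie, alpha, delta, charlie, echo, charlie, alpha, charlie]
i=0: L=charlie R=charlie -> agree -> charlie
i=1: L=charlie, R=alpha=BASE -> take LEFT -> charlie
i=2: L=delta R=delta -> agree -> delta
i=3: L=alpha=BASE, R=charlie -> take RIGHT -> charlie
i=4: L=foxtrot=BASE, R=echo -> take RIGHT -> echo
i=5: BASE=bravo L=echo R=charlie all differ -> CONFLICT
i=6: L=alpha R=alpha -> agree -> alpha
i=7: BASE=alpha L=foxtrot R=charlie all differ -> CONFLICT
Conflict count: 2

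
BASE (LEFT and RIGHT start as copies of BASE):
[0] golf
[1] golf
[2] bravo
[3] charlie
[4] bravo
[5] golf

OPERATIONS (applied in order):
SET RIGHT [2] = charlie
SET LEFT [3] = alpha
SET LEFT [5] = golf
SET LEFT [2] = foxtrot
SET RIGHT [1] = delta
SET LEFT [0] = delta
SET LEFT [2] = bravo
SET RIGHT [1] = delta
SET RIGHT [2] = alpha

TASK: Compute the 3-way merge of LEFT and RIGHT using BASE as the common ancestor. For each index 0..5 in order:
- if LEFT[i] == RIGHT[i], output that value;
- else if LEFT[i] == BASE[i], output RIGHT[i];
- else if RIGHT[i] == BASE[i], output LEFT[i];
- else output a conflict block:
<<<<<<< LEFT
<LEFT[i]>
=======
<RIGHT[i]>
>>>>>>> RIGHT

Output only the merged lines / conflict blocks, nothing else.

Answer: delta
delta
alpha
alpha
bravo
golf

Derivation:
Final LEFT:  [delta, golf, bravo, alpha, bravo, golf]
Final RIGHT: [golf, delta, alpha, charlie, bravo, golf]
i=0: L=delta, R=golf=BASE -> take LEFT -> delta
i=1: L=golf=BASE, R=delta -> take RIGHT -> delta
i=2: L=bravo=BASE, R=alpha -> take RIGHT -> alpha
i=3: L=alpha, R=charlie=BASE -> take LEFT -> alpha
i=4: L=bravo R=bravo -> agree -> bravo
i=5: L=golf R=golf -> agree -> golf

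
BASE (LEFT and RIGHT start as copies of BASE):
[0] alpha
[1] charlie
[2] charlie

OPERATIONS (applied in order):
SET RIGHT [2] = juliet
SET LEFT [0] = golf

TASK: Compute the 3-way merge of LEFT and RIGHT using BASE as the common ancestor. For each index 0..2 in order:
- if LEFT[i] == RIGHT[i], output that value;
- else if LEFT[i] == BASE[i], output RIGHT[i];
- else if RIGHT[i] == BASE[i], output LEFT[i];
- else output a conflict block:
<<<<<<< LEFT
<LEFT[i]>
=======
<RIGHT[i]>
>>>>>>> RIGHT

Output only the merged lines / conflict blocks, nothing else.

Final LEFT:  [golf, charlie, charlie]
Final RIGHT: [alpha, charlie, juliet]
i=0: L=golf, R=alpha=BASE -> take LEFT -> golf
i=1: L=charlie R=charlie -> agree -> charlie
i=2: L=charlie=BASE, R=juliet -> take RIGHT -> juliet

Answer: golf
charlie
juliet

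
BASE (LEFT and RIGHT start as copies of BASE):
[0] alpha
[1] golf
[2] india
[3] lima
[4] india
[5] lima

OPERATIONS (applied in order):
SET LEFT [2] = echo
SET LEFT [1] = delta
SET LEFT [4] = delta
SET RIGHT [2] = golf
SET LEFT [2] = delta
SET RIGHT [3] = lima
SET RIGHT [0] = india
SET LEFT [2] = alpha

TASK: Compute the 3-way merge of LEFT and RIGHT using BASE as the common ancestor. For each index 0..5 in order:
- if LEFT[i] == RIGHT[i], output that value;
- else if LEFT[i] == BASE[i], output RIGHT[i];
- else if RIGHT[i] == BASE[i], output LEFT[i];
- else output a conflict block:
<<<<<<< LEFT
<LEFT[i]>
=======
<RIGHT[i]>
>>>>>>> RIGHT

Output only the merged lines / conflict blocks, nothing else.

Final LEFT:  [alpha, delta, alpha, lima, delta, lima]
Final RIGHT: [india, golf, golf, lima, india, lima]
i=0: L=alpha=BASE, R=india -> take RIGHT -> india
i=1: L=delta, R=golf=BASE -> take LEFT -> delta
i=2: BASE=india L=alpha R=golf all differ -> CONFLICT
i=3: L=lima R=lima -> agree -> lima
i=4: L=delta, R=india=BASE -> take LEFT -> delta
i=5: L=lima R=lima -> agree -> lima

Answer: india
delta
<<<<<<< LEFT
alpha
=======
golf
>>>>>>> RIGHT
lima
delta
lima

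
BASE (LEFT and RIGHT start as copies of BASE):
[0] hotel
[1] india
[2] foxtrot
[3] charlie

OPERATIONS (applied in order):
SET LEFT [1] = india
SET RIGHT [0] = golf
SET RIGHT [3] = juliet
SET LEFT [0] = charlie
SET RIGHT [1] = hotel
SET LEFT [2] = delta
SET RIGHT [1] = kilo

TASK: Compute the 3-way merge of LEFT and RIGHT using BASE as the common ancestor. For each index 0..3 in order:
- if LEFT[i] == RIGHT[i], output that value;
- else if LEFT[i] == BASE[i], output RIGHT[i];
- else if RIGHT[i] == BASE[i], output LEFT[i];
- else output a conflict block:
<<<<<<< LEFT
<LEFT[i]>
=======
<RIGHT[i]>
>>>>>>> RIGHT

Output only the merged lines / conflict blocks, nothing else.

Answer: <<<<<<< LEFT
charlie
=======
golf
>>>>>>> RIGHT
kilo
delta
juliet

Derivation:
Final LEFT:  [charlie, india, delta, charlie]
Final RIGHT: [golf, kilo, foxtrot, juliet]
i=0: BASE=hotel L=charlie R=golf all differ -> CONFLICT
i=1: L=india=BASE, R=kilo -> take RIGHT -> kilo
i=2: L=delta, R=foxtrot=BASE -> take LEFT -> delta
i=3: L=charlie=BASE, R=juliet -> take RIGHT -> juliet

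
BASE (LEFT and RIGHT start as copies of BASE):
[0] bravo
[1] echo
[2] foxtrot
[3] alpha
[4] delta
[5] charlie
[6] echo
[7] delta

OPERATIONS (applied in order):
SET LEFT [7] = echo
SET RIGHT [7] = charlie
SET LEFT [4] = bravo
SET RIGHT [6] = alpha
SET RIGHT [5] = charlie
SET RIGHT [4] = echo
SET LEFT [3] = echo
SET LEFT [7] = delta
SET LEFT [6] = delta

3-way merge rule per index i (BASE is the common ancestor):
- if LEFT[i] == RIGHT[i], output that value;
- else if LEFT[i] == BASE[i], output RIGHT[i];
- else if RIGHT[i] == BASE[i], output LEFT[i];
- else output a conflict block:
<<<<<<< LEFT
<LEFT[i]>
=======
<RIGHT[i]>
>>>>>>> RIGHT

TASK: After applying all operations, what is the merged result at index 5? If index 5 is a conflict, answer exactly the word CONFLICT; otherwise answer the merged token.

Answer: charlie

Derivation:
Final LEFT:  [bravo, echo, foxtrot, echo, bravo, charlie, delta, delta]
Final RIGHT: [bravo, echo, foxtrot, alpha, echo, charlie, alpha, charlie]
i=0: L=bravo R=bravo -> agree -> bravo
i=1: L=echo R=echo -> agree -> echo
i=2: L=foxtrot R=foxtrot -> agree -> foxtrot
i=3: L=echo, R=alpha=BASE -> take LEFT -> echo
i=4: BASE=delta L=bravo R=echo all differ -> CONFLICT
i=5: L=charlie R=charlie -> agree -> charlie
i=6: BASE=echo L=delta R=alpha all differ -> CONFLICT
i=7: L=delta=BASE, R=charlie -> take RIGHT -> charlie
Index 5 -> charlie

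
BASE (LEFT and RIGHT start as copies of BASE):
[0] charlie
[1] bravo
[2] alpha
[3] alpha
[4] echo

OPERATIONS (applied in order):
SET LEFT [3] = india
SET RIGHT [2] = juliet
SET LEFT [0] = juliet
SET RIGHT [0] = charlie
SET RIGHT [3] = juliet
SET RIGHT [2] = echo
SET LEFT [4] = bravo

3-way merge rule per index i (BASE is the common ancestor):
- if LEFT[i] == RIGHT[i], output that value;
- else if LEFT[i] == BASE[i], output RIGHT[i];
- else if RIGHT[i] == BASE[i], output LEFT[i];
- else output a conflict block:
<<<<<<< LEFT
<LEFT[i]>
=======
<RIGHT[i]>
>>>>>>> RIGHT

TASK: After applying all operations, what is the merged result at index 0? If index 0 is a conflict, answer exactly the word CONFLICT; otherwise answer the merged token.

Answer: juliet

Derivation:
Final LEFT:  [juliet, bravo, alpha, india, bravo]
Final RIGHT: [charlie, bravo, echo, juliet, echo]
i=0: L=juliet, R=charlie=BASE -> take LEFT -> juliet
i=1: L=bravo R=bravo -> agree -> bravo
i=2: L=alpha=BASE, R=echo -> take RIGHT -> echo
i=3: BASE=alpha L=india R=juliet all differ -> CONFLICT
i=4: L=bravo, R=echo=BASE -> take LEFT -> bravo
Index 0 -> juliet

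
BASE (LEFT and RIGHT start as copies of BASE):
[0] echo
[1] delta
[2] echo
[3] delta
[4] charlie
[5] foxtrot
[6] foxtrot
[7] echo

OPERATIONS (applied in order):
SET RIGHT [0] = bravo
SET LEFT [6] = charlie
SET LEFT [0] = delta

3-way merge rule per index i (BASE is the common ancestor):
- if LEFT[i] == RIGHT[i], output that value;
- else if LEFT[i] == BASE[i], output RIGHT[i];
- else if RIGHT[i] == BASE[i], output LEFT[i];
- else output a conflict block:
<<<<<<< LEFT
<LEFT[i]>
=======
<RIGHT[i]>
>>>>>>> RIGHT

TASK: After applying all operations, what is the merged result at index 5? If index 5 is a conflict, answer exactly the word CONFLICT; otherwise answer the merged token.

Final LEFT:  [delta, delta, echo, delta, charlie, foxtrot, charlie, echo]
Final RIGHT: [bravo, delta, echo, delta, charlie, foxtrot, foxtrot, echo]
i=0: BASE=echo L=delta R=bravo all differ -> CONFLICT
i=1: L=delta R=delta -> agree -> delta
i=2: L=echo R=echo -> agree -> echo
i=3: L=delta R=delta -> agree -> delta
i=4: L=charlie R=charlie -> agree -> charlie
i=5: L=foxtrot R=foxtrot -> agree -> foxtrot
i=6: L=charlie, R=foxtrot=BASE -> take LEFT -> charlie
i=7: L=echo R=echo -> agree -> echo
Index 5 -> foxtrot

Answer: foxtrot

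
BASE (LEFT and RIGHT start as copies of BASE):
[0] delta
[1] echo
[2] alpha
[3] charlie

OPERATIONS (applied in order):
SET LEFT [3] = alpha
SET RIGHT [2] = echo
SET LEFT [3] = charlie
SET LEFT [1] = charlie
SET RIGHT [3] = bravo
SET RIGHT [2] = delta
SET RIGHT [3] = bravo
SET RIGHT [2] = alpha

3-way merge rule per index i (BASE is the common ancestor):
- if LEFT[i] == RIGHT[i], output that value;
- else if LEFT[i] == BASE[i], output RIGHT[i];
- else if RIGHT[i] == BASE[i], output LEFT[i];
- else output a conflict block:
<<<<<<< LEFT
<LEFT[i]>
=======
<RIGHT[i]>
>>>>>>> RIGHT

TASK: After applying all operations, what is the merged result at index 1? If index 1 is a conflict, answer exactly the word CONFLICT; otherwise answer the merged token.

Answer: charlie

Derivation:
Final LEFT:  [delta, charlie, alpha, charlie]
Final RIGHT: [delta, echo, alpha, bravo]
i=0: L=delta R=delta -> agree -> delta
i=1: L=charlie, R=echo=BASE -> take LEFT -> charlie
i=2: L=alpha R=alpha -> agree -> alpha
i=3: L=charlie=BASE, R=bravo -> take RIGHT -> bravo
Index 1 -> charlie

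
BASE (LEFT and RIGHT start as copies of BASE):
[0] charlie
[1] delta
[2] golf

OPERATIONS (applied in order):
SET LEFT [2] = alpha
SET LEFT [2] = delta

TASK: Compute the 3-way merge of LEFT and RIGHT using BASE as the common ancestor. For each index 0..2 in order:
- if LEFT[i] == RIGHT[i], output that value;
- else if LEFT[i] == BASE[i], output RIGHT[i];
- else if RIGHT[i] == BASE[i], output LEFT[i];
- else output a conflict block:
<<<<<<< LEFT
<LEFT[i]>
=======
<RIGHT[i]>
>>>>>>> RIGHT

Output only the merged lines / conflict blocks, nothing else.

Final LEFT:  [charlie, delta, delta]
Final RIGHT: [charlie, delta, golf]
i=0: L=charlie R=charlie -> agree -> charlie
i=1: L=delta R=delta -> agree -> delta
i=2: L=delta, R=golf=BASE -> take LEFT -> delta

Answer: charlie
delta
delta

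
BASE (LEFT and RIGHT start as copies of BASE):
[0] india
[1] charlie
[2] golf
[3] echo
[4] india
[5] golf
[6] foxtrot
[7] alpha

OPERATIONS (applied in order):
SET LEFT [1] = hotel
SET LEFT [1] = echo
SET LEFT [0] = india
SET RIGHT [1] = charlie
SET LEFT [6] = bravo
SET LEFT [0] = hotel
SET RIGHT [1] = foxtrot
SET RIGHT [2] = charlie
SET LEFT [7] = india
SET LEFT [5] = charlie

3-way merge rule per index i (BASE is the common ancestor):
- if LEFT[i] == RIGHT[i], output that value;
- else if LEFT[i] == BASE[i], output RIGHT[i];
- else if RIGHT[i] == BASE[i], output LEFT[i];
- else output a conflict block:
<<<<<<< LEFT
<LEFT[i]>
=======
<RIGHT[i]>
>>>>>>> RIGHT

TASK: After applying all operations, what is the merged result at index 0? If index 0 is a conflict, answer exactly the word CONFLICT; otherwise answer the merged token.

Final LEFT:  [hotel, echo, golf, echo, india, charlie, bravo, india]
Final RIGHT: [india, foxtrot, charlie, echo, india, golf, foxtrot, alpha]
i=0: L=hotel, R=india=BASE -> take LEFT -> hotel
i=1: BASE=charlie L=echo R=foxtrot all differ -> CONFLICT
i=2: L=golf=BASE, R=charlie -> take RIGHT -> charlie
i=3: L=echo R=echo -> agree -> echo
i=4: L=india R=india -> agree -> india
i=5: L=charlie, R=golf=BASE -> take LEFT -> charlie
i=6: L=bravo, R=foxtrot=BASE -> take LEFT -> bravo
i=7: L=india, R=alpha=BASE -> take LEFT -> india
Index 0 -> hotel

Answer: hotel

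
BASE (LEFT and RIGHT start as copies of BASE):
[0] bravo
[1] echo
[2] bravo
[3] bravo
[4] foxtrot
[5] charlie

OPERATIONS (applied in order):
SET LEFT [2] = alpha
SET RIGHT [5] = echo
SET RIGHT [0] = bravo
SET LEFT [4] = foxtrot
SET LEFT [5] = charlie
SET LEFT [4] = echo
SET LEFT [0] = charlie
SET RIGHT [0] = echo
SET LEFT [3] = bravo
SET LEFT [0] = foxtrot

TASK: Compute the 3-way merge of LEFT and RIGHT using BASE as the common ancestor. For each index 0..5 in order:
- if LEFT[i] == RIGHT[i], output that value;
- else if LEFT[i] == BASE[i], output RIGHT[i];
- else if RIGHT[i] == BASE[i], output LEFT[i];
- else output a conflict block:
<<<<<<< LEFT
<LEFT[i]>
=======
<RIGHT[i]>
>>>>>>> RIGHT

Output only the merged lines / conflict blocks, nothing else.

Answer: <<<<<<< LEFT
foxtrot
=======
echo
>>>>>>> RIGHT
echo
alpha
bravo
echo
echo

Derivation:
Final LEFT:  [foxtrot, echo, alpha, bravo, echo, charlie]
Final RIGHT: [echo, echo, bravo, bravo, foxtrot, echo]
i=0: BASE=bravo L=foxtrot R=echo all differ -> CONFLICT
i=1: L=echo R=echo -> agree -> echo
i=2: L=alpha, R=bravo=BASE -> take LEFT -> alpha
i=3: L=bravo R=bravo -> agree -> bravo
i=4: L=echo, R=foxtrot=BASE -> take LEFT -> echo
i=5: L=charlie=BASE, R=echo -> take RIGHT -> echo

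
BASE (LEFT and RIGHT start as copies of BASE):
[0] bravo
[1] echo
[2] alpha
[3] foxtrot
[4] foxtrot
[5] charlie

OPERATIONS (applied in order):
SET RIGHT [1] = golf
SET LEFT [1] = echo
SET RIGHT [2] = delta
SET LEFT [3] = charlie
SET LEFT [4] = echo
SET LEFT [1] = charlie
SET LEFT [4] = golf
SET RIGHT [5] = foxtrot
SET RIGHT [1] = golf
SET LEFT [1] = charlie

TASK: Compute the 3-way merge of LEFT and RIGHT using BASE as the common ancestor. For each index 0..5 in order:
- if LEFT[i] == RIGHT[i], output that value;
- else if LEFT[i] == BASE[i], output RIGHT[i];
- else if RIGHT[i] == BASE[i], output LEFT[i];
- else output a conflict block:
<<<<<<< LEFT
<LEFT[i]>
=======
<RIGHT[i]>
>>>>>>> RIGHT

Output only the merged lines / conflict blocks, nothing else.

Final LEFT:  [bravo, charlie, alpha, charlie, golf, charlie]
Final RIGHT: [bravo, golf, delta, foxtrot, foxtrot, foxtrot]
i=0: L=bravo R=bravo -> agree -> bravo
i=1: BASE=echo L=charlie R=golf all differ -> CONFLICT
i=2: L=alpha=BASE, R=delta -> take RIGHT -> delta
i=3: L=charlie, R=foxtrot=BASE -> take LEFT -> charlie
i=4: L=golf, R=foxtrot=BASE -> take LEFT -> golf
i=5: L=charlie=BASE, R=foxtrot -> take RIGHT -> foxtrot

Answer: bravo
<<<<<<< LEFT
charlie
=======
golf
>>>>>>> RIGHT
delta
charlie
golf
foxtrot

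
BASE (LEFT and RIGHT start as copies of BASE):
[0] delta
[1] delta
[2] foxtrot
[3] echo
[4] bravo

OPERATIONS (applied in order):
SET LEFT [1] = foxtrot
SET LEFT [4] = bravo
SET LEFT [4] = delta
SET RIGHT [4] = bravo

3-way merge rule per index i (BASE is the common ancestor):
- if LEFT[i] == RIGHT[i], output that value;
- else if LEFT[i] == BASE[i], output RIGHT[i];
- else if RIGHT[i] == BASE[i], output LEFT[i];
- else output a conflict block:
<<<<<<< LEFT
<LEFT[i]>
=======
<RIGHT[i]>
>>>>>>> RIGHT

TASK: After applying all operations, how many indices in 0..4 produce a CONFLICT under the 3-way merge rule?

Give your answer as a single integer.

Answer: 0

Derivation:
Final LEFT:  [delta, foxtrot, foxtrot, echo, delta]
Final RIGHT: [delta, delta, foxtrot, echo, bravo]
i=0: L=delta R=delta -> agree -> delta
i=1: L=foxtrot, R=delta=BASE -> take LEFT -> foxtrot
i=2: L=foxtrot R=foxtrot -> agree -> foxtrot
i=3: L=echo R=echo -> agree -> echo
i=4: L=delta, R=bravo=BASE -> take LEFT -> delta
Conflict count: 0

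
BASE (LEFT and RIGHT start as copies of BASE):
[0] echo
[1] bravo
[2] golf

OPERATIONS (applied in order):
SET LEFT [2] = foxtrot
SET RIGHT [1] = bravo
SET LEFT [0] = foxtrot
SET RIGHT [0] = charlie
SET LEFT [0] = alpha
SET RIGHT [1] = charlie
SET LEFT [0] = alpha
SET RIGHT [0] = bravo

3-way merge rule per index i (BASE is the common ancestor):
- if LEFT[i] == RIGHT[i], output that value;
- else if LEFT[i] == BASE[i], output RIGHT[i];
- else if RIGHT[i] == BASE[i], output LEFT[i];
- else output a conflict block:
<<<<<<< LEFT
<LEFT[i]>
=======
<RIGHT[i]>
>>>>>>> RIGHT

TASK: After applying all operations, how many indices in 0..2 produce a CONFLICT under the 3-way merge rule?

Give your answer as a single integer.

Final LEFT:  [alpha, bravo, foxtrot]
Final RIGHT: [bravo, charlie, golf]
i=0: BASE=echo L=alpha R=bravo all differ -> CONFLICT
i=1: L=bravo=BASE, R=charlie -> take RIGHT -> charlie
i=2: L=foxtrot, R=golf=BASE -> take LEFT -> foxtrot
Conflict count: 1

Answer: 1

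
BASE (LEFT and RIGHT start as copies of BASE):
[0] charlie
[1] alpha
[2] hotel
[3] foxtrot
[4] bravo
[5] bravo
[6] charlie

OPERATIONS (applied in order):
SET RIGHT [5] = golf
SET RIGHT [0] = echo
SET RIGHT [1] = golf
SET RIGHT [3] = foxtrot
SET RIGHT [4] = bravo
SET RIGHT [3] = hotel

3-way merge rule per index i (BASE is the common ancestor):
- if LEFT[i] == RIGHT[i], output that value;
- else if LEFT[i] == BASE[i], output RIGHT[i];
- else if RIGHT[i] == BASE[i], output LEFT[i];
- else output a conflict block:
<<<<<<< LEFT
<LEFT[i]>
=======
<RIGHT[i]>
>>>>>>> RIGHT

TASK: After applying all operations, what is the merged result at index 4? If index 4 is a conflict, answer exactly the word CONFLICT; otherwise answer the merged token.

Answer: bravo

Derivation:
Final LEFT:  [charlie, alpha, hotel, foxtrot, bravo, bravo, charlie]
Final RIGHT: [echo, golf, hotel, hotel, bravo, golf, charlie]
i=0: L=charlie=BASE, R=echo -> take RIGHT -> echo
i=1: L=alpha=BASE, R=golf -> take RIGHT -> golf
i=2: L=hotel R=hotel -> agree -> hotel
i=3: L=foxtrot=BASE, R=hotel -> take RIGHT -> hotel
i=4: L=bravo R=bravo -> agree -> bravo
i=5: L=bravo=BASE, R=golf -> take RIGHT -> golf
i=6: L=charlie R=charlie -> agree -> charlie
Index 4 -> bravo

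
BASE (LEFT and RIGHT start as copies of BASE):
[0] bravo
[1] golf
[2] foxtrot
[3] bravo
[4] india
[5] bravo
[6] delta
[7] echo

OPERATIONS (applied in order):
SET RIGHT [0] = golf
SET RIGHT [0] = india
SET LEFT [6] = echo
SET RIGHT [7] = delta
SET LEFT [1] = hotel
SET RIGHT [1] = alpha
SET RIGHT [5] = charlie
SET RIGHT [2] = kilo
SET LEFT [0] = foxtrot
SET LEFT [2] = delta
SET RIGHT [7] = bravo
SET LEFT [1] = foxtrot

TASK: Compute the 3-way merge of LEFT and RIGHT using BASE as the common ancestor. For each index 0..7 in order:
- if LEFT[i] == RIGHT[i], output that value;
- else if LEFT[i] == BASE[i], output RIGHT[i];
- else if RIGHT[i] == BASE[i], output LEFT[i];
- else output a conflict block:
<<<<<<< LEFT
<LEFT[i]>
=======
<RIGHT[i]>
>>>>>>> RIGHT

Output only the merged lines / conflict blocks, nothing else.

Answer: <<<<<<< LEFT
foxtrot
=======
india
>>>>>>> RIGHT
<<<<<<< LEFT
foxtrot
=======
alpha
>>>>>>> RIGHT
<<<<<<< LEFT
delta
=======
kilo
>>>>>>> RIGHT
bravo
india
charlie
echo
bravo

Derivation:
Final LEFT:  [foxtrot, foxtrot, delta, bravo, india, bravo, echo, echo]
Final RIGHT: [india, alpha, kilo, bravo, india, charlie, delta, bravo]
i=0: BASE=bravo L=foxtrot R=india all differ -> CONFLICT
i=1: BASE=golf L=foxtrot R=alpha all differ -> CONFLICT
i=2: BASE=foxtrot L=delta R=kilo all differ -> CONFLICT
i=3: L=bravo R=bravo -> agree -> bravo
i=4: L=india R=india -> agree -> india
i=5: L=bravo=BASE, R=charlie -> take RIGHT -> charlie
i=6: L=echo, R=delta=BASE -> take LEFT -> echo
i=7: L=echo=BASE, R=bravo -> take RIGHT -> bravo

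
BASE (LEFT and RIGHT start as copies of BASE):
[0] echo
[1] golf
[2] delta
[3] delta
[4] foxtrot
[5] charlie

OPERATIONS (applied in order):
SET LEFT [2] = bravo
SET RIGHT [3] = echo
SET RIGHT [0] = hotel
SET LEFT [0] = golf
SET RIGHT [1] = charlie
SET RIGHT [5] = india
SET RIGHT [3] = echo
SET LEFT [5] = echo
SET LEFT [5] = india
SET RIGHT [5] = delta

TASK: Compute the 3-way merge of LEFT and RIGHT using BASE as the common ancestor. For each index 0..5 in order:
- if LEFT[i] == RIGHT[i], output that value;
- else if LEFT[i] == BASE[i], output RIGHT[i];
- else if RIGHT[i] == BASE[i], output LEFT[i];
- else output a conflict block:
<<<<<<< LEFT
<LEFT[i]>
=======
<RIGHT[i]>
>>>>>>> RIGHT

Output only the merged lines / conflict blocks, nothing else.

Answer: <<<<<<< LEFT
golf
=======
hotel
>>>>>>> RIGHT
charlie
bravo
echo
foxtrot
<<<<<<< LEFT
india
=======
delta
>>>>>>> RIGHT

Derivation:
Final LEFT:  [golf, golf, bravo, delta, foxtrot, india]
Final RIGHT: [hotel, charlie, delta, echo, foxtrot, delta]
i=0: BASE=echo L=golf R=hotel all differ -> CONFLICT
i=1: L=golf=BASE, R=charlie -> take RIGHT -> charlie
i=2: L=bravo, R=delta=BASE -> take LEFT -> bravo
i=3: L=delta=BASE, R=echo -> take RIGHT -> echo
i=4: L=foxtrot R=foxtrot -> agree -> foxtrot
i=5: BASE=charlie L=india R=delta all differ -> CONFLICT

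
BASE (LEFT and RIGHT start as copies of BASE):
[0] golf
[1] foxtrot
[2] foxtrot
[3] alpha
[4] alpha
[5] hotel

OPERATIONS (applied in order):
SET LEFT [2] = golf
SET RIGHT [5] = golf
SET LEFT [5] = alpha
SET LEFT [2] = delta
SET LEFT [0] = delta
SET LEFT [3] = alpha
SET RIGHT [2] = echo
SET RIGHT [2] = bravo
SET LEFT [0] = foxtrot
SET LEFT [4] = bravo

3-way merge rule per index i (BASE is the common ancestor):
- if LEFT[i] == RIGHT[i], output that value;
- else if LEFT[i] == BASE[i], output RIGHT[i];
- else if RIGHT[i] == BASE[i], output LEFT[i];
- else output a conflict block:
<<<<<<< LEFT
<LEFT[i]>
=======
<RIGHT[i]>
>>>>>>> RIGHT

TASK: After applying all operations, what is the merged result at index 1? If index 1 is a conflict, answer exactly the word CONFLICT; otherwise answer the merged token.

Answer: foxtrot

Derivation:
Final LEFT:  [foxtrot, foxtrot, delta, alpha, bravo, alpha]
Final RIGHT: [golf, foxtrot, bravo, alpha, alpha, golf]
i=0: L=foxtrot, R=golf=BASE -> take LEFT -> foxtrot
i=1: L=foxtrot R=foxtrot -> agree -> foxtrot
i=2: BASE=foxtrot L=delta R=bravo all differ -> CONFLICT
i=3: L=alpha R=alpha -> agree -> alpha
i=4: L=bravo, R=alpha=BASE -> take LEFT -> bravo
i=5: BASE=hotel L=alpha R=golf all differ -> CONFLICT
Index 1 -> foxtrot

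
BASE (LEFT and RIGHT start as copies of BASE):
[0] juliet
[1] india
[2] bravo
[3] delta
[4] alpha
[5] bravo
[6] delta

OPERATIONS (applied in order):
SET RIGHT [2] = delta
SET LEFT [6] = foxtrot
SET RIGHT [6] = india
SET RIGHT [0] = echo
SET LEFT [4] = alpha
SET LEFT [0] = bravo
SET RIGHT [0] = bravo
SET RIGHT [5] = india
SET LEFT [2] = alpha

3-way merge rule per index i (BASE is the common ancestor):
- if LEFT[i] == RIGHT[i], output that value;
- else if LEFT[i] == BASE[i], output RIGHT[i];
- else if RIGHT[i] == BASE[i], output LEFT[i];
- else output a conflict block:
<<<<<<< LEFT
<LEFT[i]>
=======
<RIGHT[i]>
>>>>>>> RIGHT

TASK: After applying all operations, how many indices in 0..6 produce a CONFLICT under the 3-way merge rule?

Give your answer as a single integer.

Final LEFT:  [bravo, india, alpha, delta, alpha, bravo, foxtrot]
Final RIGHT: [bravo, india, delta, delta, alpha, india, india]
i=0: L=bravo R=bravo -> agree -> bravo
i=1: L=india R=india -> agree -> india
i=2: BASE=bravo L=alpha R=delta all differ -> CONFLICT
i=3: L=delta R=delta -> agree -> delta
i=4: L=alpha R=alpha -> agree -> alpha
i=5: L=bravo=BASE, R=india -> take RIGHT -> india
i=6: BASE=delta L=foxtrot R=india all differ -> CONFLICT
Conflict count: 2

Answer: 2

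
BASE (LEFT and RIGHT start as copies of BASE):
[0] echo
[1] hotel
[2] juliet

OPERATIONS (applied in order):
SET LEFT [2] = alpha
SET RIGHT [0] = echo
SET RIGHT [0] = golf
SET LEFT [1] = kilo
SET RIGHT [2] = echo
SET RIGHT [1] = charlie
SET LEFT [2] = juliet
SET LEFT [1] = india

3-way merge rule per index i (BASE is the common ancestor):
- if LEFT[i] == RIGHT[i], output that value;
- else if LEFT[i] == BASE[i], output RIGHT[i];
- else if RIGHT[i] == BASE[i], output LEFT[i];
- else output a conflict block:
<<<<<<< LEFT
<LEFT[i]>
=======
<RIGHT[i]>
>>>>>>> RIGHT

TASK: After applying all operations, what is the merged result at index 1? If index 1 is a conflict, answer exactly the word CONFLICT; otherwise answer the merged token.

Answer: CONFLICT

Derivation:
Final LEFT:  [echo, india, juliet]
Final RIGHT: [golf, charlie, echo]
i=0: L=echo=BASE, R=golf -> take RIGHT -> golf
i=1: BASE=hotel L=india R=charlie all differ -> CONFLICT
i=2: L=juliet=BASE, R=echo -> take RIGHT -> echo
Index 1 -> CONFLICT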